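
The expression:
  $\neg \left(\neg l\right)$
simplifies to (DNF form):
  $l$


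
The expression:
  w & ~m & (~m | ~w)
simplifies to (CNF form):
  w & ~m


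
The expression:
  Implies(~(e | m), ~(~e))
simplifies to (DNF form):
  e | m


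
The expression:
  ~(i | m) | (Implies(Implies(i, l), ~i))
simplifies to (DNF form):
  ~i | ~l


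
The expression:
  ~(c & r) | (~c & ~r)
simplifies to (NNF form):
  ~c | ~r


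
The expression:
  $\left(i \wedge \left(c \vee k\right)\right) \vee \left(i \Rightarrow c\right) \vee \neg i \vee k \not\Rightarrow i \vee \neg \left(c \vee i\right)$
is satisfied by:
  {k: True, c: True, i: False}
  {k: True, c: False, i: False}
  {c: True, k: False, i: False}
  {k: False, c: False, i: False}
  {i: True, k: True, c: True}
  {i: True, k: True, c: False}
  {i: True, c: True, k: False}


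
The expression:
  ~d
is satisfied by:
  {d: False}


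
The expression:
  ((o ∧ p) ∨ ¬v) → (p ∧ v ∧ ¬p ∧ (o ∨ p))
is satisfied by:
  {v: True, p: False, o: False}
  {o: True, v: True, p: False}
  {p: True, v: True, o: False}


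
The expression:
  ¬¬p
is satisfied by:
  {p: True}


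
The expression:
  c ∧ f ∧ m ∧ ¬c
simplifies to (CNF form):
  False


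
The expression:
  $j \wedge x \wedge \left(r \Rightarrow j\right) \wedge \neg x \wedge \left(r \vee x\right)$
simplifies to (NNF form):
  $\text{False}$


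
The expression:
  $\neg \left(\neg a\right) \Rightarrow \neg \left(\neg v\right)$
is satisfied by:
  {v: True, a: False}
  {a: False, v: False}
  {a: True, v: True}


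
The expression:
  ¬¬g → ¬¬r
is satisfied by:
  {r: True, g: False}
  {g: False, r: False}
  {g: True, r: True}


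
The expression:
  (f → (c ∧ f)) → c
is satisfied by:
  {c: True, f: True}
  {c: True, f: False}
  {f: True, c: False}


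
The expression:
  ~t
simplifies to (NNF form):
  ~t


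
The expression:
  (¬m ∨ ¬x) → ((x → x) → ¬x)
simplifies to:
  m ∨ ¬x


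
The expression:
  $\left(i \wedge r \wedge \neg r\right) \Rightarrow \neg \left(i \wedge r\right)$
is always true.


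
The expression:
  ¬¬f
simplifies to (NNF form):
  f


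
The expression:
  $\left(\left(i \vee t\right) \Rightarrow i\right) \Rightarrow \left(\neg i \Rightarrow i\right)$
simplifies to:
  $i \vee t$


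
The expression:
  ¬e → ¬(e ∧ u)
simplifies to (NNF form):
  True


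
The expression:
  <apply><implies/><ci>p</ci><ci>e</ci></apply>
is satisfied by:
  {e: True, p: False}
  {p: False, e: False}
  {p: True, e: True}


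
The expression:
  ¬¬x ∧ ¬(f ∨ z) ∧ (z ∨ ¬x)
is never true.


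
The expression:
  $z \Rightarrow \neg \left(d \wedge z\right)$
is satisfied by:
  {z: False, d: False}
  {d: True, z: False}
  {z: True, d: False}


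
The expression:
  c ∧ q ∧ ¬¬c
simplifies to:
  c ∧ q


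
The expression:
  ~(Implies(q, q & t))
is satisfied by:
  {q: True, t: False}


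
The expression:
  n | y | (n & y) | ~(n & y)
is always true.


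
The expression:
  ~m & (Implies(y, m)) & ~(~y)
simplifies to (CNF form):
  False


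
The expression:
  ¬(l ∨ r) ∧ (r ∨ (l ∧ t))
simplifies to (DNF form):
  False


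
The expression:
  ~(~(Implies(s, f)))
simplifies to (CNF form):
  f | ~s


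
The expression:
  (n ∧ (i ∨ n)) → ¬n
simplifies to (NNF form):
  ¬n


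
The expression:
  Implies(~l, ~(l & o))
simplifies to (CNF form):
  True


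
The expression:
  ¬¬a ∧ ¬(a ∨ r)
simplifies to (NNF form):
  False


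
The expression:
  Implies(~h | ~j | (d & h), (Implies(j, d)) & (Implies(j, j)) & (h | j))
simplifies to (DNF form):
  h | (d & j)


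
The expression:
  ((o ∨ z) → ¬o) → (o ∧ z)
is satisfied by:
  {o: True}


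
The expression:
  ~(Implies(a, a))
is never true.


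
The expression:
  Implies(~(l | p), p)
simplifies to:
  l | p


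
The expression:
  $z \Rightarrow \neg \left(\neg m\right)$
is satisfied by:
  {m: True, z: False}
  {z: False, m: False}
  {z: True, m: True}


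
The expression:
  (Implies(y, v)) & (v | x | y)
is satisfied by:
  {x: True, v: True, y: False}
  {v: True, y: False, x: False}
  {x: True, v: True, y: True}
  {v: True, y: True, x: False}
  {x: True, y: False, v: False}


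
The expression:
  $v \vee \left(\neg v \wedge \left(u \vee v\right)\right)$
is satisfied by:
  {v: True, u: True}
  {v: True, u: False}
  {u: True, v: False}


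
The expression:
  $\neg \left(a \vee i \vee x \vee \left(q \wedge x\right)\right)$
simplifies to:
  $\neg a \wedge \neg i \wedge \neg x$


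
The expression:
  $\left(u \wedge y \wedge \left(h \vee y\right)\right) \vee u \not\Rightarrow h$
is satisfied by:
  {u: True, y: True, h: False}
  {u: True, h: False, y: False}
  {u: True, y: True, h: True}


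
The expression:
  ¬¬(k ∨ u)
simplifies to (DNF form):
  k ∨ u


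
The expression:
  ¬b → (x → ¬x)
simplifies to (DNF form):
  b ∨ ¬x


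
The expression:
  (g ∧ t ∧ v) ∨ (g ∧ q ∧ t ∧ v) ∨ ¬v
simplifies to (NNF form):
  (g ∧ t) ∨ ¬v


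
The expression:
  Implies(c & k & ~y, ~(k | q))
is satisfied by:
  {y: True, k: False, c: False}
  {k: False, c: False, y: False}
  {c: True, y: True, k: False}
  {c: True, k: False, y: False}
  {y: True, k: True, c: False}
  {k: True, y: False, c: False}
  {c: True, k: True, y: True}


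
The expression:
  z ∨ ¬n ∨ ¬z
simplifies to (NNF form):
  True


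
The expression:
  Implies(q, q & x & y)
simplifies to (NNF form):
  ~q | (x & y)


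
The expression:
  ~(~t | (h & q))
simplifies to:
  t & (~h | ~q)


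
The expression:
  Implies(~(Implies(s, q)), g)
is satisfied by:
  {q: True, g: True, s: False}
  {q: True, s: False, g: False}
  {g: True, s: False, q: False}
  {g: False, s: False, q: False}
  {q: True, g: True, s: True}
  {q: True, s: True, g: False}
  {g: True, s: True, q: False}


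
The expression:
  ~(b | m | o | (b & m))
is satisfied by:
  {b: False, o: False, m: False}


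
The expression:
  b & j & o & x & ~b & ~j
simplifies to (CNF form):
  False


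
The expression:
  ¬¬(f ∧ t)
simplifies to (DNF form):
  f ∧ t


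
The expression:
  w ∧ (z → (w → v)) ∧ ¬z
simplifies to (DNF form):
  w ∧ ¬z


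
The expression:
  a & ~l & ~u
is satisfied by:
  {a: True, u: False, l: False}


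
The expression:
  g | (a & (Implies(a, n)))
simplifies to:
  g | (a & n)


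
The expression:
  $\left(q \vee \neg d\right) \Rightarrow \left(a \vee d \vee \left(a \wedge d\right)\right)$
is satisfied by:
  {a: True, d: True}
  {a: True, d: False}
  {d: True, a: False}


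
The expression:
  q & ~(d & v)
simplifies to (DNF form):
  (q & ~d) | (q & ~v)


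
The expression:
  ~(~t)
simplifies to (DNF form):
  t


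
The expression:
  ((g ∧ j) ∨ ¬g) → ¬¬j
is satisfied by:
  {g: True, j: True}
  {g: True, j: False}
  {j: True, g: False}


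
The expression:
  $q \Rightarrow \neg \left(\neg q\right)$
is always true.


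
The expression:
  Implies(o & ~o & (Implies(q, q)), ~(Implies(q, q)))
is always true.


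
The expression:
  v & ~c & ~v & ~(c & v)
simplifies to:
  False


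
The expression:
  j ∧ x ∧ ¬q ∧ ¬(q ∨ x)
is never true.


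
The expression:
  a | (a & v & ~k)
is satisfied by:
  {a: True}


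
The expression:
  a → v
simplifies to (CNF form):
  v ∨ ¬a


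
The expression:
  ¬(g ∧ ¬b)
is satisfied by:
  {b: True, g: False}
  {g: False, b: False}
  {g: True, b: True}


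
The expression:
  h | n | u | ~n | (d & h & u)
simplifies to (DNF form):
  True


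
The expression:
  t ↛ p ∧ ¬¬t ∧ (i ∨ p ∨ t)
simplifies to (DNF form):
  t ∧ ¬p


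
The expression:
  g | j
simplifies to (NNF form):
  g | j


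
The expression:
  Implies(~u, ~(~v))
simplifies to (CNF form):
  u | v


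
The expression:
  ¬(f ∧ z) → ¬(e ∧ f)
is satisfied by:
  {z: True, e: False, f: False}
  {e: False, f: False, z: False}
  {f: True, z: True, e: False}
  {f: True, e: False, z: False}
  {z: True, e: True, f: False}
  {e: True, z: False, f: False}
  {f: True, e: True, z: True}


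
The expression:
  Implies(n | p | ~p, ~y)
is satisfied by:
  {y: False}


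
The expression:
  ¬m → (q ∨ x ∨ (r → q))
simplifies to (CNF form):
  m ∨ q ∨ x ∨ ¬r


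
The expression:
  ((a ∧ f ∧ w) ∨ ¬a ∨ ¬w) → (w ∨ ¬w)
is always true.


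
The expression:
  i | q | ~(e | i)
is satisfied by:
  {i: True, q: True, e: False}
  {i: True, e: False, q: False}
  {q: True, e: False, i: False}
  {q: False, e: False, i: False}
  {i: True, q: True, e: True}
  {i: True, e: True, q: False}
  {q: True, e: True, i: False}


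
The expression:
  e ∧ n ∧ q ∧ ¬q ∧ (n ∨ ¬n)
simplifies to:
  False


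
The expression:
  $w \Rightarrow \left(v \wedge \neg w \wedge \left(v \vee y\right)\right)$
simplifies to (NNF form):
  $\neg w$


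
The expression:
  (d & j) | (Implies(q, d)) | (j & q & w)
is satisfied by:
  {d: True, w: True, j: True, q: False}
  {d: True, w: True, j: False, q: False}
  {d: True, j: True, w: False, q: False}
  {d: True, j: False, w: False, q: False}
  {w: True, j: True, d: False, q: False}
  {w: True, d: False, j: False, q: False}
  {w: False, j: True, d: False, q: False}
  {w: False, d: False, j: False, q: False}
  {d: True, q: True, w: True, j: True}
  {d: True, q: True, w: True, j: False}
  {d: True, q: True, j: True, w: False}
  {d: True, q: True, j: False, w: False}
  {q: True, w: True, j: True, d: False}


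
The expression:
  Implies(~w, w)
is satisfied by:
  {w: True}


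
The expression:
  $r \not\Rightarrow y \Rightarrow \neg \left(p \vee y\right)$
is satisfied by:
  {y: True, p: False, r: False}
  {p: False, r: False, y: False}
  {r: True, y: True, p: False}
  {r: True, p: False, y: False}
  {y: True, p: True, r: False}
  {p: True, y: False, r: False}
  {r: True, p: True, y: True}


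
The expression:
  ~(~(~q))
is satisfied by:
  {q: False}


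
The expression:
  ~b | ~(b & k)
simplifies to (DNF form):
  ~b | ~k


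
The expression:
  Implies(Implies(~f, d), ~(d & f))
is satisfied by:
  {d: False, f: False}
  {f: True, d: False}
  {d: True, f: False}


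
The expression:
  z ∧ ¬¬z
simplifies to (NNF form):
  z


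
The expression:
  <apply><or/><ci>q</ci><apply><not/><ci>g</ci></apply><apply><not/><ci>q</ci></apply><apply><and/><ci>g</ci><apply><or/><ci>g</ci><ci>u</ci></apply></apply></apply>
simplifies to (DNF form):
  <true/>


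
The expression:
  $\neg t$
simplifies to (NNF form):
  $\neg t$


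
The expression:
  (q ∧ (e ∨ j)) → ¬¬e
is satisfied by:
  {e: True, q: False, j: False}
  {e: False, q: False, j: False}
  {j: True, e: True, q: False}
  {j: True, e: False, q: False}
  {q: True, e: True, j: False}
  {q: True, e: False, j: False}
  {q: True, j: True, e: True}


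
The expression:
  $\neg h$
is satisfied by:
  {h: False}


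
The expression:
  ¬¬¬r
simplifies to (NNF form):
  ¬r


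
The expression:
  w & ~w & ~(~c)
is never true.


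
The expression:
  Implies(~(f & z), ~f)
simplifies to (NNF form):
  z | ~f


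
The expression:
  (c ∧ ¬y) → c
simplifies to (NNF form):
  True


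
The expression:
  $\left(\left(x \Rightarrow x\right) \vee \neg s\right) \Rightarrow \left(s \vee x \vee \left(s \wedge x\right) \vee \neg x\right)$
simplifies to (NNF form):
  $\text{True}$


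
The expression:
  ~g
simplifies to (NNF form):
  ~g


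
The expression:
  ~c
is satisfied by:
  {c: False}


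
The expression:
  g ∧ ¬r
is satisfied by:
  {g: True, r: False}


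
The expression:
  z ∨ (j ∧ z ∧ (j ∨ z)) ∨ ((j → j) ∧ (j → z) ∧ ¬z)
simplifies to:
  z ∨ ¬j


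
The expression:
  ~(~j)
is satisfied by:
  {j: True}


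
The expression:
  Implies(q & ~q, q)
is always true.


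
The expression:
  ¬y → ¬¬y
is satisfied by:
  {y: True}


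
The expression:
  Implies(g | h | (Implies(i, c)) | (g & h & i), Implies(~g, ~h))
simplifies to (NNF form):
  g | ~h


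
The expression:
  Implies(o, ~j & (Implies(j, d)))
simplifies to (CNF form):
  ~j | ~o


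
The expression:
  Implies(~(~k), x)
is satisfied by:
  {x: True, k: False}
  {k: False, x: False}
  {k: True, x: True}


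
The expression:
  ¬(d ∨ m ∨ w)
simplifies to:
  ¬d ∧ ¬m ∧ ¬w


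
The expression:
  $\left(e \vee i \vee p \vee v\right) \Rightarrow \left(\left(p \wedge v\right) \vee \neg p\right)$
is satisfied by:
  {v: True, p: False}
  {p: False, v: False}
  {p: True, v: True}


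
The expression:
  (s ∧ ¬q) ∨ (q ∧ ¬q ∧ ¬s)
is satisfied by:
  {s: True, q: False}


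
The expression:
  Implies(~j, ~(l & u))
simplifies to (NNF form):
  j | ~l | ~u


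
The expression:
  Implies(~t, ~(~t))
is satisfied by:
  {t: True}


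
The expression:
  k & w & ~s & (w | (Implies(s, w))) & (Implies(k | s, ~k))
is never true.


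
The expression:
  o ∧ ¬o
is never true.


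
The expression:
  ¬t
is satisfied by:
  {t: False}


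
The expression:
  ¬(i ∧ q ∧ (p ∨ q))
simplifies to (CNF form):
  ¬i ∨ ¬q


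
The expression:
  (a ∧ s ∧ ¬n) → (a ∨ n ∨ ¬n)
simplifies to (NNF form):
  True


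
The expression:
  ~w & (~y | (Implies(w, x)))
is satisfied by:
  {w: False}


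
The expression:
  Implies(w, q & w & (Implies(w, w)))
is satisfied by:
  {q: True, w: False}
  {w: False, q: False}
  {w: True, q: True}


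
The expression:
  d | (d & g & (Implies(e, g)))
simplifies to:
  d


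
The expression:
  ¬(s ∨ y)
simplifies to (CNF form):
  ¬s ∧ ¬y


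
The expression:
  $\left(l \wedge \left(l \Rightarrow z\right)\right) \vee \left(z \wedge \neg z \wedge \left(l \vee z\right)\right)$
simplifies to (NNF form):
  $l \wedge z$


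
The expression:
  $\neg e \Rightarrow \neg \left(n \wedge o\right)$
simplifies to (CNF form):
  $e \vee \neg n \vee \neg o$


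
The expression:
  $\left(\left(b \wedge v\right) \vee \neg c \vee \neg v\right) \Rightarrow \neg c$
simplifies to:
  $\left(v \wedge \neg b\right) \vee \neg c$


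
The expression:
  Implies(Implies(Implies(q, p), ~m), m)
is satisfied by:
  {m: True}


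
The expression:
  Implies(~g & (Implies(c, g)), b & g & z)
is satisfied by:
  {c: True, g: True}
  {c: True, g: False}
  {g: True, c: False}


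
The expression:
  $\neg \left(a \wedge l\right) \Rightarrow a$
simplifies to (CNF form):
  $a$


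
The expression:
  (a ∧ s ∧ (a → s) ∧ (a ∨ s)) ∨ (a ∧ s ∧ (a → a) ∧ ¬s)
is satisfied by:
  {a: True, s: True}


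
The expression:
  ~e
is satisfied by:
  {e: False}


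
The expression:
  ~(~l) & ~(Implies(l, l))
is never true.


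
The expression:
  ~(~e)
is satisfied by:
  {e: True}


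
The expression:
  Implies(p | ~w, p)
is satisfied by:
  {p: True, w: True}
  {p: True, w: False}
  {w: True, p: False}


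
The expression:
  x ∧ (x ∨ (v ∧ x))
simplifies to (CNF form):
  x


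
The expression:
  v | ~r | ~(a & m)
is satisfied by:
  {v: True, m: False, a: False, r: False}
  {r: False, m: False, v: False, a: False}
  {r: True, v: True, m: False, a: False}
  {r: True, m: False, v: False, a: False}
  {a: True, v: True, r: False, m: False}
  {a: True, r: False, m: False, v: False}
  {a: True, r: True, v: True, m: False}
  {a: True, r: True, m: False, v: False}
  {v: True, m: True, a: False, r: False}
  {m: True, a: False, v: False, r: False}
  {r: True, m: True, v: True, a: False}
  {r: True, m: True, a: False, v: False}
  {v: True, m: True, a: True, r: False}
  {m: True, a: True, r: False, v: False}
  {r: True, m: True, a: True, v: True}


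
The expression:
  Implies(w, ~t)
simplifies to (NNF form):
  ~t | ~w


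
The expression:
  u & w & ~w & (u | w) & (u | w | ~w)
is never true.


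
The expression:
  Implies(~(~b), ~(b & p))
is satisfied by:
  {p: False, b: False}
  {b: True, p: False}
  {p: True, b: False}


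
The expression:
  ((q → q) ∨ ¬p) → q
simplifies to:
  q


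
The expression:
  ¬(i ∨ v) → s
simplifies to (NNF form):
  i ∨ s ∨ v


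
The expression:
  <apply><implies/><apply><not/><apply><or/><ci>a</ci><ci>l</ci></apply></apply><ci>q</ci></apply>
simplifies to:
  <apply><or/><ci>a</ci><ci>l</ci><ci>q</ci></apply>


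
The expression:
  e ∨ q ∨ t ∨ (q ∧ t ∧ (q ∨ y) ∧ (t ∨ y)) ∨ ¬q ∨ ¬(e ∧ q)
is always true.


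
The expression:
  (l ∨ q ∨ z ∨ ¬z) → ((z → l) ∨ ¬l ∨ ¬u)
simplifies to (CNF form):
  True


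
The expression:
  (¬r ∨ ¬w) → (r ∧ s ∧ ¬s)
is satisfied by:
  {r: True, w: True}


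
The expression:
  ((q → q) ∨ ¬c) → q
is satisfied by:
  {q: True}


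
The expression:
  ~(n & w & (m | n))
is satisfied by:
  {w: False, n: False}
  {n: True, w: False}
  {w: True, n: False}


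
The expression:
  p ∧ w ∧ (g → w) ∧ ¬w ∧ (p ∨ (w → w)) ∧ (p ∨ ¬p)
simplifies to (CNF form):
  False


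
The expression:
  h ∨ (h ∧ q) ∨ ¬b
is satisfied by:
  {h: True, b: False}
  {b: False, h: False}
  {b: True, h: True}


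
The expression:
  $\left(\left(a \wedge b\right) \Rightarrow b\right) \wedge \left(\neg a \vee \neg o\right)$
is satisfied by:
  {o: False, a: False}
  {a: True, o: False}
  {o: True, a: False}


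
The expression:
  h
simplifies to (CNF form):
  h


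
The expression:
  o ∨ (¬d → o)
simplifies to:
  d ∨ o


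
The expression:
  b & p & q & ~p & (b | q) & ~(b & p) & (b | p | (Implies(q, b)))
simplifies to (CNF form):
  False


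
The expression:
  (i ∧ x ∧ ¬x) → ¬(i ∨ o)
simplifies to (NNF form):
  True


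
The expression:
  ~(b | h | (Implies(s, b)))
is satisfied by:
  {s: True, h: False, b: False}


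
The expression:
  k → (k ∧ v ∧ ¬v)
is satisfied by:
  {k: False}


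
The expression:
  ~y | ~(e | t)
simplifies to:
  ~y | (~e & ~t)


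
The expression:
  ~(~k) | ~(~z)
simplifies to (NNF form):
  k | z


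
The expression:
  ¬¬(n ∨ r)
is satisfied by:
  {r: True, n: True}
  {r: True, n: False}
  {n: True, r: False}


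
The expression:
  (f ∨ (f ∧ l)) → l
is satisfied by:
  {l: True, f: False}
  {f: False, l: False}
  {f: True, l: True}


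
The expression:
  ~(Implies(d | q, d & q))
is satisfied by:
  {q: True, d: False}
  {d: True, q: False}


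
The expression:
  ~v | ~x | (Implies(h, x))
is always true.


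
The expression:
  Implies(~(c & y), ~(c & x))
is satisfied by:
  {y: True, c: False, x: False}
  {c: False, x: False, y: False}
  {y: True, x: True, c: False}
  {x: True, c: False, y: False}
  {y: True, c: True, x: False}
  {c: True, y: False, x: False}
  {y: True, x: True, c: True}


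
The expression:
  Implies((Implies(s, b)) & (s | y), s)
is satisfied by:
  {s: True, y: False}
  {y: False, s: False}
  {y: True, s: True}


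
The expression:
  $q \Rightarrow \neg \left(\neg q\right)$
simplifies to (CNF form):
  $\text{True}$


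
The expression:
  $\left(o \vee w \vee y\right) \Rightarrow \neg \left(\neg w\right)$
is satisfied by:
  {w: True, y: False, o: False}
  {o: True, w: True, y: False}
  {w: True, y: True, o: False}
  {o: True, w: True, y: True}
  {o: False, y: False, w: False}


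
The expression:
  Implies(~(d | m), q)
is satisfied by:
  {d: True, q: True, m: True}
  {d: True, q: True, m: False}
  {d: True, m: True, q: False}
  {d: True, m: False, q: False}
  {q: True, m: True, d: False}
  {q: True, m: False, d: False}
  {m: True, q: False, d: False}


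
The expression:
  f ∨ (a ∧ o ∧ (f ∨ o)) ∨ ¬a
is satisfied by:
  {o: True, f: True, a: False}
  {o: True, f: False, a: False}
  {f: True, o: False, a: False}
  {o: False, f: False, a: False}
  {a: True, o: True, f: True}
  {a: True, o: True, f: False}
  {a: True, f: True, o: False}


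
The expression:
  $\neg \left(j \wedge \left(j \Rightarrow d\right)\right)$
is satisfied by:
  {d: False, j: False}
  {j: True, d: False}
  {d: True, j: False}


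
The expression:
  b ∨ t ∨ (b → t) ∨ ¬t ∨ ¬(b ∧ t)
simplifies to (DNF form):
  True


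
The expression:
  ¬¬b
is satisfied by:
  {b: True}


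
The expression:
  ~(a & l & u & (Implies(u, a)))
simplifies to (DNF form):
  ~a | ~l | ~u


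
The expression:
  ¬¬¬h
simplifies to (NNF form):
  ¬h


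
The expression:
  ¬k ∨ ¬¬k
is always true.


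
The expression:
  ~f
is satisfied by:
  {f: False}


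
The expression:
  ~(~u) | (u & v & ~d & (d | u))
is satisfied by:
  {u: True}


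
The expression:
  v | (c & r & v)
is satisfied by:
  {v: True}


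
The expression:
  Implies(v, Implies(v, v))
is always true.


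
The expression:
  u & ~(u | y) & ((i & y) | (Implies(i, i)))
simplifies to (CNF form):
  False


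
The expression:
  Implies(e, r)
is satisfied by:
  {r: True, e: False}
  {e: False, r: False}
  {e: True, r: True}


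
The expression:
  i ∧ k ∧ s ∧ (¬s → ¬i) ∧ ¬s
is never true.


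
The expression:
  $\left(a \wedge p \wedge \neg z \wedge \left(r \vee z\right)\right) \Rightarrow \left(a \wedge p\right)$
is always true.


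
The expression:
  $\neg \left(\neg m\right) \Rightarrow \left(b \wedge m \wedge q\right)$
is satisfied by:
  {b: True, q: True, m: False}
  {b: True, q: False, m: False}
  {q: True, b: False, m: False}
  {b: False, q: False, m: False}
  {b: True, m: True, q: True}


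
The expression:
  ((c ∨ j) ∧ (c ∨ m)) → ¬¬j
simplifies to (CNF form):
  j ∨ ¬c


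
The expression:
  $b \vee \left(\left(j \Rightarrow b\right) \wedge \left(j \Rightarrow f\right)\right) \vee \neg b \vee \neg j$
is always true.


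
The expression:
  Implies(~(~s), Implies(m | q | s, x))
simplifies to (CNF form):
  x | ~s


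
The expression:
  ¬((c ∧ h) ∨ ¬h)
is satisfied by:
  {h: True, c: False}


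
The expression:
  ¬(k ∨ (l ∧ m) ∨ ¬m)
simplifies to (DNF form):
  m ∧ ¬k ∧ ¬l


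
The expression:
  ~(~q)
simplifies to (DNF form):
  q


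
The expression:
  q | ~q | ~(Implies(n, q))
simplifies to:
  True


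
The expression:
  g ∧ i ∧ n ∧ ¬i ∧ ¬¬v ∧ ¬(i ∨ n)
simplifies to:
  False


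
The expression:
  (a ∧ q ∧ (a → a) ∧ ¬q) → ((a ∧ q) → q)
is always true.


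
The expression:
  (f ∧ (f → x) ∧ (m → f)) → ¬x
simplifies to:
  ¬f ∨ ¬x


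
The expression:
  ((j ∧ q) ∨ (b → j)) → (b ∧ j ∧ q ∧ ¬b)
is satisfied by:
  {b: True, j: False}


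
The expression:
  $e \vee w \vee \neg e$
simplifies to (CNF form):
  $\text{True}$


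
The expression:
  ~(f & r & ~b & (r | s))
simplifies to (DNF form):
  b | ~f | ~r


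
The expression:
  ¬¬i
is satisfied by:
  {i: True}


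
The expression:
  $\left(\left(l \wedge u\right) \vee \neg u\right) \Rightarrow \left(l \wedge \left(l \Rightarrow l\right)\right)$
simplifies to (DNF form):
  $l \vee u$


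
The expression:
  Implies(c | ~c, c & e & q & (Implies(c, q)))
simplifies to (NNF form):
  c & e & q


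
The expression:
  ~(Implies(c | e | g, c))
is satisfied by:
  {e: True, g: True, c: False}
  {e: True, g: False, c: False}
  {g: True, e: False, c: False}


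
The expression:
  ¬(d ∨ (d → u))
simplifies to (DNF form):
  False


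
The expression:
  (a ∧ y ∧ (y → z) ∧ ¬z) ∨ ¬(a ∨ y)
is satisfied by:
  {y: False, a: False}


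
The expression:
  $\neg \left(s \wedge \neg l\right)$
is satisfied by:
  {l: True, s: False}
  {s: False, l: False}
  {s: True, l: True}


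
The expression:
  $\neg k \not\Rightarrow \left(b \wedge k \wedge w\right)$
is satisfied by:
  {k: False}


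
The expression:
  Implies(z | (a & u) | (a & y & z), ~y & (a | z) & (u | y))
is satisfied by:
  {a: False, u: False, z: False, y: False}
  {y: True, a: False, u: False, z: False}
  {u: True, y: False, a: False, z: False}
  {y: True, u: True, a: False, z: False}
  {a: True, y: False, u: False, z: False}
  {y: True, a: True, u: False, z: False}
  {u: True, a: True, y: False, z: False}
  {z: True, u: True, y: False, a: False}
  {z: True, u: True, a: True, y: False}


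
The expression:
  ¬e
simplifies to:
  ¬e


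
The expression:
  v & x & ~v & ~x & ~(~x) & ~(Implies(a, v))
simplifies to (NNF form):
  False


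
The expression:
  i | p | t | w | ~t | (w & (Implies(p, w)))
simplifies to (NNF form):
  True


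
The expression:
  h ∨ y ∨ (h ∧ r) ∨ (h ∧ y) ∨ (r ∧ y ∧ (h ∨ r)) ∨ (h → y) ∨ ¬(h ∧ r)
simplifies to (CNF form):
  True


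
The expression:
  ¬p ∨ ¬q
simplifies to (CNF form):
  ¬p ∨ ¬q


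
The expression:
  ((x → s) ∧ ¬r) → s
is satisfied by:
  {r: True, x: True, s: True}
  {r: True, x: True, s: False}
  {r: True, s: True, x: False}
  {r: True, s: False, x: False}
  {x: True, s: True, r: False}
  {x: True, s: False, r: False}
  {s: True, x: False, r: False}


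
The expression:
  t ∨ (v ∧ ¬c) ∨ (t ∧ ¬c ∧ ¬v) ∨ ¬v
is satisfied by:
  {t: True, v: False, c: False}
  {v: False, c: False, t: False}
  {c: True, t: True, v: False}
  {c: True, v: False, t: False}
  {t: True, v: True, c: False}
  {v: True, t: False, c: False}
  {c: True, v: True, t: True}


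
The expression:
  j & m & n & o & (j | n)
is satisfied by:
  {m: True, j: True, o: True, n: True}


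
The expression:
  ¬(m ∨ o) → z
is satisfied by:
  {o: True, m: True, z: True}
  {o: True, m: True, z: False}
  {o: True, z: True, m: False}
  {o: True, z: False, m: False}
  {m: True, z: True, o: False}
  {m: True, z: False, o: False}
  {z: True, m: False, o: False}


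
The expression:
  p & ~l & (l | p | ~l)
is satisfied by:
  {p: True, l: False}


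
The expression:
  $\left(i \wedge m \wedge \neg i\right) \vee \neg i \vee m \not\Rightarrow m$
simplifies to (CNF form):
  $\neg i$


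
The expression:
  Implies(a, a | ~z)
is always true.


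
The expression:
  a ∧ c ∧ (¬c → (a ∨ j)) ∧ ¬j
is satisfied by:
  {a: True, c: True, j: False}


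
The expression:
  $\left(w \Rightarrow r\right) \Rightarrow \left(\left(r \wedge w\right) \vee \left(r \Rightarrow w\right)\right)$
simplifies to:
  $w \vee \neg r$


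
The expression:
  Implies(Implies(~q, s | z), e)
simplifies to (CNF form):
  (e | ~q) & (e | ~s) & (e | ~z)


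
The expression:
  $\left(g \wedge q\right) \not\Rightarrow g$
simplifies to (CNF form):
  $\text{False}$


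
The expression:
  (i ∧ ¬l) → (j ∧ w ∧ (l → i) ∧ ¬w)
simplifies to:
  l ∨ ¬i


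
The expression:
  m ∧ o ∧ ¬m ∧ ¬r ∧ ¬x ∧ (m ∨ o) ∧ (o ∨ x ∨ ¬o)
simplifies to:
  False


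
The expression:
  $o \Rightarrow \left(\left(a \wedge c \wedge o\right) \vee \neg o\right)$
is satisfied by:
  {a: True, c: True, o: False}
  {a: True, c: False, o: False}
  {c: True, a: False, o: False}
  {a: False, c: False, o: False}
  {a: True, o: True, c: True}


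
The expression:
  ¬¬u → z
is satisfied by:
  {z: True, u: False}
  {u: False, z: False}
  {u: True, z: True}


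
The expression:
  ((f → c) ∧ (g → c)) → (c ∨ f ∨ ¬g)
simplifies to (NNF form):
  True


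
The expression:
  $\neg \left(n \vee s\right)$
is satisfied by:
  {n: False, s: False}


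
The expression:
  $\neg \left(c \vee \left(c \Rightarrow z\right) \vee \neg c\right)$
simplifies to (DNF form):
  $\text{False}$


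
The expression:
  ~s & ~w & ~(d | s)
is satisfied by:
  {d: False, w: False, s: False}


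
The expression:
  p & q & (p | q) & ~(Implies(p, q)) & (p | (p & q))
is never true.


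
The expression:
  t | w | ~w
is always true.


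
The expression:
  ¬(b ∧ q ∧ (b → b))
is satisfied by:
  {q: False, b: False}
  {b: True, q: False}
  {q: True, b: False}


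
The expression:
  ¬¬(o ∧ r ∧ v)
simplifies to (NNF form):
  o ∧ r ∧ v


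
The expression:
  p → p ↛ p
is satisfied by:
  {p: False}


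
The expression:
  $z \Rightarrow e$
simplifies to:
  $e \vee \neg z$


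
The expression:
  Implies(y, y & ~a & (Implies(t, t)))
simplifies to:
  ~a | ~y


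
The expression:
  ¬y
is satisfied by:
  {y: False}


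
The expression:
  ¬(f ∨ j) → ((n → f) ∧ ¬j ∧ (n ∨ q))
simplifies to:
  f ∨ j ∨ (q ∧ ¬n)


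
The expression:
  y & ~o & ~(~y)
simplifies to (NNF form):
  y & ~o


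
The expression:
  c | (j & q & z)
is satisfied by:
  {c: True, j: True, z: True, q: True}
  {c: True, j: True, z: True, q: False}
  {c: True, j: True, q: True, z: False}
  {c: True, j: True, q: False, z: False}
  {c: True, z: True, q: True, j: False}
  {c: True, z: True, q: False, j: False}
  {c: True, z: False, q: True, j: False}
  {c: True, z: False, q: False, j: False}
  {j: True, z: True, q: True, c: False}


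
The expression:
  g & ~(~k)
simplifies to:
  g & k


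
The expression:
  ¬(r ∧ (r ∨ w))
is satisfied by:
  {r: False}


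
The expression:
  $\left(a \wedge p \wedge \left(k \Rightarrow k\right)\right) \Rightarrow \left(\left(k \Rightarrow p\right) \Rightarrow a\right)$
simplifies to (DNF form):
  $\text{True}$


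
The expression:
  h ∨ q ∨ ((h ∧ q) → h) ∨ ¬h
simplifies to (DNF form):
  True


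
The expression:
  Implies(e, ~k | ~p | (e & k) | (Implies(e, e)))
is always true.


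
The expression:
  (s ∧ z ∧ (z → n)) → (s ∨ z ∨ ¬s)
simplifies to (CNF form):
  True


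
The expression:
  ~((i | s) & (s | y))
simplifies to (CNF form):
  ~s & (~i | ~y)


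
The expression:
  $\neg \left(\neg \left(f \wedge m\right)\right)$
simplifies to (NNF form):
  $f \wedge m$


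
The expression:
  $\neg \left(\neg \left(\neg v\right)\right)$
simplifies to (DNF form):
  $\neg v$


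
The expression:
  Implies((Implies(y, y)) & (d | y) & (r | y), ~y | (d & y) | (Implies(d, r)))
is always true.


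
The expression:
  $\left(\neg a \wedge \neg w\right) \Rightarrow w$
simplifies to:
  $a \vee w$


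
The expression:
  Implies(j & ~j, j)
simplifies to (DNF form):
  True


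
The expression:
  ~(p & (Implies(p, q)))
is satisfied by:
  {p: False, q: False}
  {q: True, p: False}
  {p: True, q: False}


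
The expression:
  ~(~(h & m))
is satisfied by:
  {h: True, m: True}


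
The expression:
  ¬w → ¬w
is always true.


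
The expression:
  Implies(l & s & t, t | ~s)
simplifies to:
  True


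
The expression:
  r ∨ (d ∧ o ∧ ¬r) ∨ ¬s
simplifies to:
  r ∨ (d ∧ o) ∨ ¬s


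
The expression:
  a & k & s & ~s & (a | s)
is never true.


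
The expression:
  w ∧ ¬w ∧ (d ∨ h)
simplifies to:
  False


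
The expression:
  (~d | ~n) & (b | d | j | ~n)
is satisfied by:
  {b: True, j: True, d: False, n: False}
  {b: True, j: False, d: False, n: False}
  {j: True, b: False, d: False, n: False}
  {b: False, j: False, d: False, n: False}
  {b: True, d: True, j: True, n: False}
  {b: True, d: True, j: False, n: False}
  {d: True, j: True, b: False, n: False}
  {d: True, b: False, j: False, n: False}
  {b: True, n: True, j: True, d: False}
  {b: True, n: True, j: False, d: False}
  {n: True, j: True, d: False, b: False}


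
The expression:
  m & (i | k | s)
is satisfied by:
  {m: True, i: True, k: True, s: True}
  {m: True, i: True, k: True, s: False}
  {m: True, i: True, s: True, k: False}
  {m: True, i: True, s: False, k: False}
  {m: True, k: True, s: True, i: False}
  {m: True, k: True, s: False, i: False}
  {m: True, k: False, s: True, i: False}


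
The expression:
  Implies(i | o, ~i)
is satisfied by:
  {i: False}


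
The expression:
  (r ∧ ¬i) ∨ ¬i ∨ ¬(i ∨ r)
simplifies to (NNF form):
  ¬i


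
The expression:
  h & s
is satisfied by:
  {h: True, s: True}


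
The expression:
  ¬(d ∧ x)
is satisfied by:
  {d: False, x: False}
  {x: True, d: False}
  {d: True, x: False}


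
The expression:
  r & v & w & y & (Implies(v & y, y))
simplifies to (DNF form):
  r & v & w & y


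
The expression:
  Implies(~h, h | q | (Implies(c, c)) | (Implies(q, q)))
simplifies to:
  True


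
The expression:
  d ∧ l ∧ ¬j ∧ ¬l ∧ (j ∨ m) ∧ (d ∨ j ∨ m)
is never true.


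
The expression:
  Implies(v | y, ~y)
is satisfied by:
  {y: False}


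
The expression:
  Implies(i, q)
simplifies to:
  q | ~i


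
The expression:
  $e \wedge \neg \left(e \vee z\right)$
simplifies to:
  $\text{False}$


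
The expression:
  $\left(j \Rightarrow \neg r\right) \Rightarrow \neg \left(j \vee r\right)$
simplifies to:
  $\left(j \wedge r\right) \vee \left(\neg j \wedge \neg r\right)$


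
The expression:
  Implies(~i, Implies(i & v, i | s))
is always true.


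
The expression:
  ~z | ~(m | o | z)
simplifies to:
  ~z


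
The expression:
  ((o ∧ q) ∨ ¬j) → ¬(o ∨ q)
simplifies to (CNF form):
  (j ∨ ¬o) ∧ (j ∨ ¬q) ∧ (¬o ∨ ¬q) ∧ (j ∨ ¬o ∨ ¬q)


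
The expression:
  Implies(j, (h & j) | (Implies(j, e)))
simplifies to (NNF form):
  e | h | ~j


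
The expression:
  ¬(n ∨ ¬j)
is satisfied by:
  {j: True, n: False}


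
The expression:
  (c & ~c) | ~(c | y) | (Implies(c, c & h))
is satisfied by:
  {h: True, c: False}
  {c: False, h: False}
  {c: True, h: True}


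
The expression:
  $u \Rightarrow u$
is always true.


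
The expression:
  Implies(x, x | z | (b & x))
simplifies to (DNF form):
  True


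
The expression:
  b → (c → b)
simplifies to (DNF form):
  True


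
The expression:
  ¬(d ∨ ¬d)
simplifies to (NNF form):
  False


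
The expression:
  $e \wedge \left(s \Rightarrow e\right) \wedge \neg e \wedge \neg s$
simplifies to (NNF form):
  $\text{False}$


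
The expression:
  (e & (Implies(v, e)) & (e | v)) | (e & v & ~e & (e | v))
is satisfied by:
  {e: True}


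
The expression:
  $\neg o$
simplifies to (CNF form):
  $\neg o$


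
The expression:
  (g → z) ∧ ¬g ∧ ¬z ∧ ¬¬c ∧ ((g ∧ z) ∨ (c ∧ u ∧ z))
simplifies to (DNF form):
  False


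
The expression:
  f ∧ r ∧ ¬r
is never true.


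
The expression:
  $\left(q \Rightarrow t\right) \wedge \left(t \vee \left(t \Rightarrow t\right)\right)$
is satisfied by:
  {t: True, q: False}
  {q: False, t: False}
  {q: True, t: True}


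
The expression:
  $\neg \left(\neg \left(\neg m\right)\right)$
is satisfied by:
  {m: False}


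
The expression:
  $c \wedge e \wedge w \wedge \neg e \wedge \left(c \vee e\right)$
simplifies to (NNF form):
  $\text{False}$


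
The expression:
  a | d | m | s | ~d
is always true.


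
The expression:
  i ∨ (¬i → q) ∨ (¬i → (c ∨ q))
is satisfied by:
  {i: True, q: True, c: True}
  {i: True, q: True, c: False}
  {i: True, c: True, q: False}
  {i: True, c: False, q: False}
  {q: True, c: True, i: False}
  {q: True, c: False, i: False}
  {c: True, q: False, i: False}


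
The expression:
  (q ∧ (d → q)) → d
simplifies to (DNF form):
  d ∨ ¬q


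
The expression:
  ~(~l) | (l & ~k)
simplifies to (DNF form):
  l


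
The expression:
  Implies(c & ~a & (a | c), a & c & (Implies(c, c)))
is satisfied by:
  {a: True, c: False}
  {c: False, a: False}
  {c: True, a: True}


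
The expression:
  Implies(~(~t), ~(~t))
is always true.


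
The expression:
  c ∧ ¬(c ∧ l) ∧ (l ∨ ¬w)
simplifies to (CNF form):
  c ∧ ¬l ∧ ¬w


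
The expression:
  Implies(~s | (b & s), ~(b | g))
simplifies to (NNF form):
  ~b & (s | ~g)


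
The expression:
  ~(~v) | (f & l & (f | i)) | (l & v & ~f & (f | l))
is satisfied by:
  {v: True, f: True, l: True}
  {v: True, f: True, l: False}
  {v: True, l: True, f: False}
  {v: True, l: False, f: False}
  {f: True, l: True, v: False}


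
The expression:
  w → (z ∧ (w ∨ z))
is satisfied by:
  {z: True, w: False}
  {w: False, z: False}
  {w: True, z: True}


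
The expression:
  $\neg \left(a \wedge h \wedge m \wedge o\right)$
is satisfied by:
  {h: False, m: False, o: False, a: False}
  {a: True, h: False, m: False, o: False}
  {o: True, h: False, m: False, a: False}
  {a: True, o: True, h: False, m: False}
  {m: True, a: False, h: False, o: False}
  {a: True, m: True, h: False, o: False}
  {o: True, m: True, a: False, h: False}
  {a: True, o: True, m: True, h: False}
  {h: True, o: False, m: False, a: False}
  {a: True, h: True, o: False, m: False}
  {o: True, h: True, a: False, m: False}
  {a: True, o: True, h: True, m: False}
  {m: True, h: True, o: False, a: False}
  {a: True, m: True, h: True, o: False}
  {o: True, m: True, h: True, a: False}


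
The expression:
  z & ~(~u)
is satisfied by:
  {z: True, u: True}


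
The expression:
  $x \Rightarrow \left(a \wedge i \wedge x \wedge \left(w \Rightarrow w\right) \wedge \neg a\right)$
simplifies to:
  $\neg x$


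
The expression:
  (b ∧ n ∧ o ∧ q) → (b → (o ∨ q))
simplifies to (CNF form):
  True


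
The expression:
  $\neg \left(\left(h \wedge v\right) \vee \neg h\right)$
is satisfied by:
  {h: True, v: False}


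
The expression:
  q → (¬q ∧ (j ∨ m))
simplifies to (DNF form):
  ¬q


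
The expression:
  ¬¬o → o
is always true.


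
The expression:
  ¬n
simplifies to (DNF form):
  ¬n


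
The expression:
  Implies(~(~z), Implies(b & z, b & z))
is always true.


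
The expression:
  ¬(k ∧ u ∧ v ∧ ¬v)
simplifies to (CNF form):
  True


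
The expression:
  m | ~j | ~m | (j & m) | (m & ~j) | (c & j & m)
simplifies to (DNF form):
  True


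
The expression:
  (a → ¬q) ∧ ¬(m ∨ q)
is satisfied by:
  {q: False, m: False}


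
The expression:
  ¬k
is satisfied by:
  {k: False}


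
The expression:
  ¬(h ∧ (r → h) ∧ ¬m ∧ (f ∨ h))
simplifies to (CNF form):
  m ∨ ¬h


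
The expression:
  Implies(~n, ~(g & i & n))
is always true.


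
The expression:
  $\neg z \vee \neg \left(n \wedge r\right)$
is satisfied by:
  {z: False, n: False, r: False}
  {r: True, z: False, n: False}
  {n: True, z: False, r: False}
  {r: True, n: True, z: False}
  {z: True, r: False, n: False}
  {r: True, z: True, n: False}
  {n: True, z: True, r: False}
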